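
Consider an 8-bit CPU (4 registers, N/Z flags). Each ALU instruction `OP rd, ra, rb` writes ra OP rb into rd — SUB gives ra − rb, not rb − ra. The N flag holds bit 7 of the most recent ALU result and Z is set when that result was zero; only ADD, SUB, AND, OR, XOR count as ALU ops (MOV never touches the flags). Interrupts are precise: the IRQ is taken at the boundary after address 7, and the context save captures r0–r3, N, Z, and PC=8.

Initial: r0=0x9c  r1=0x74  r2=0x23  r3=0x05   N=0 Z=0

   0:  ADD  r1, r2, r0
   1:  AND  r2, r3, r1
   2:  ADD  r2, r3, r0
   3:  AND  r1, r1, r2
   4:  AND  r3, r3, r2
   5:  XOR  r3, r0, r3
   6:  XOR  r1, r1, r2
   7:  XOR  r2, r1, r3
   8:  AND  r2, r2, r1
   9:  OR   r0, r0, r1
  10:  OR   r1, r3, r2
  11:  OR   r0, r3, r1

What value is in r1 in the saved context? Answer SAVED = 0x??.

SAVED = 0x00

after  0: r0=0x9c r1=0xbf r2=0x23 r3=0x05  N=1 Z=0
after  1: r0=0x9c r1=0xbf r2=0x05 r3=0x05  N=0 Z=0
after  2: r0=0x9c r1=0xbf r2=0xa1 r3=0x05  N=1 Z=0
after  3: r0=0x9c r1=0xa1 r2=0xa1 r3=0x05  N=1 Z=0
after  4: r0=0x9c r1=0xa1 r2=0xa1 r3=0x01  N=0 Z=0
after  5: r0=0x9c r1=0xa1 r2=0xa1 r3=0x9d  N=1 Z=0
after  6: r0=0x9c r1=0x00 r2=0xa1 r3=0x9d  N=0 Z=1
after  7: r0=0x9c r1=0x00 r2=0x9d r3=0x9d  N=1 Z=0
-- IRQ taken; context saved, return-PC = 8 --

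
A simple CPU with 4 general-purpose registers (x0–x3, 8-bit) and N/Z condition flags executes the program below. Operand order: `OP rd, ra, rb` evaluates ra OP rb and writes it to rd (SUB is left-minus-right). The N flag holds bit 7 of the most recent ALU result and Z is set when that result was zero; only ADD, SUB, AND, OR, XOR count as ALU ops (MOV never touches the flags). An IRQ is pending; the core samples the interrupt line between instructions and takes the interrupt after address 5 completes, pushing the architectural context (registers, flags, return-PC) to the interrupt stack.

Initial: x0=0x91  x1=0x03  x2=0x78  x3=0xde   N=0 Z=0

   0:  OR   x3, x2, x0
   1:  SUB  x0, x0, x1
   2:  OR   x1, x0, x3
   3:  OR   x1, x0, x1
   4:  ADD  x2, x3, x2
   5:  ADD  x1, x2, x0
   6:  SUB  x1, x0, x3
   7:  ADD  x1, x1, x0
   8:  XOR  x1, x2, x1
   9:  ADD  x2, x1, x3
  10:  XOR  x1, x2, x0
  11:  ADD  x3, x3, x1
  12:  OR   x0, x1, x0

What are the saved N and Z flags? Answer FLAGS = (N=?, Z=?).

after  0: x0=0x91 x1=0x03 x2=0x78 x3=0xf9  N=1 Z=0
after  1: x0=0x8e x1=0x03 x2=0x78 x3=0xf9  N=1 Z=0
after  2: x0=0x8e x1=0xff x2=0x78 x3=0xf9  N=1 Z=0
after  3: x0=0x8e x1=0xff x2=0x78 x3=0xf9  N=1 Z=0
after  4: x0=0x8e x1=0xff x2=0x71 x3=0xf9  N=0 Z=0
after  5: x0=0x8e x1=0xff x2=0x71 x3=0xf9  N=1 Z=0
-- IRQ taken; context saved, return-PC = 6 --

FLAGS = (N=1, Z=0)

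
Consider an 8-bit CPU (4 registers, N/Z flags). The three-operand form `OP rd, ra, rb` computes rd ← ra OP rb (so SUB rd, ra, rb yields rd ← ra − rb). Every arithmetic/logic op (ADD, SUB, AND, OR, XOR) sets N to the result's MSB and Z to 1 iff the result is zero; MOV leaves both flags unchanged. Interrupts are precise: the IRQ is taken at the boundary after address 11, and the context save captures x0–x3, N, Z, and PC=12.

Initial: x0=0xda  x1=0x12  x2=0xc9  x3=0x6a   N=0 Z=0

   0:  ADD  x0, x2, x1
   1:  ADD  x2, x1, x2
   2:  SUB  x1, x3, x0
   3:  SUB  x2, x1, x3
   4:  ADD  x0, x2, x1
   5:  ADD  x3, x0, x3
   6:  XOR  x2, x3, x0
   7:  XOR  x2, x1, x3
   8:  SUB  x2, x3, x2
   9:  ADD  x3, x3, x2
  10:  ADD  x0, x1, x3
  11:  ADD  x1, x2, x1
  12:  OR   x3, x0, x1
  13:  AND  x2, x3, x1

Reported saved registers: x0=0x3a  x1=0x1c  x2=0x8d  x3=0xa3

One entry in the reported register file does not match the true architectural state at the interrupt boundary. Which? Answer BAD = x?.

after  0: x0=0xdb x1=0x12 x2=0xc9 x3=0x6a  N=1 Z=0
after  1: x0=0xdb x1=0x12 x2=0xdb x3=0x6a  N=1 Z=0
after  2: x0=0xdb x1=0x8f x2=0xdb x3=0x6a  N=1 Z=0
after  3: x0=0xdb x1=0x8f x2=0x25 x3=0x6a  N=0 Z=0
after  4: x0=0xb4 x1=0x8f x2=0x25 x3=0x6a  N=1 Z=0
after  5: x0=0xb4 x1=0x8f x2=0x25 x3=0x1e  N=0 Z=0
after  6: x0=0xb4 x1=0x8f x2=0xaa x3=0x1e  N=1 Z=0
after  7: x0=0xb4 x1=0x8f x2=0x91 x3=0x1e  N=1 Z=0
after  8: x0=0xb4 x1=0x8f x2=0x8d x3=0x1e  N=1 Z=0
after  9: x0=0xb4 x1=0x8f x2=0x8d x3=0xab  N=1 Z=0
after 10: x0=0x3a x1=0x8f x2=0x8d x3=0xab  N=0 Z=0
after 11: x0=0x3a x1=0x1c x2=0x8d x3=0xab  N=0 Z=0
-- IRQ taken; context saved, return-PC = 12 --
mismatch: x3: reported 0xa3 vs actual 0xab

BAD = x3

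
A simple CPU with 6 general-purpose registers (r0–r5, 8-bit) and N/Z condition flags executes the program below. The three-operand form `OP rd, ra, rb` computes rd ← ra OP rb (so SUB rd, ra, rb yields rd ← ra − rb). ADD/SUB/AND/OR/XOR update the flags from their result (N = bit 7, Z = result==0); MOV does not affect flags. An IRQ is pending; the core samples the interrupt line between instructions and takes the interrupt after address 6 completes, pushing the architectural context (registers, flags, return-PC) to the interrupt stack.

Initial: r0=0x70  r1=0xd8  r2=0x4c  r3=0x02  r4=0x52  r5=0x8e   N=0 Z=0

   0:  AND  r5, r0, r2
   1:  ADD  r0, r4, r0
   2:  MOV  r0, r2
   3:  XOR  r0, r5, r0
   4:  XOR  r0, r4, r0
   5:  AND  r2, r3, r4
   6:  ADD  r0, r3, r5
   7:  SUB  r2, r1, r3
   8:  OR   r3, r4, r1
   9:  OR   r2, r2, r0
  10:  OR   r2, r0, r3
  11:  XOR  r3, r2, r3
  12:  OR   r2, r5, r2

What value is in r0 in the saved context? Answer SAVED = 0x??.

SAVED = 0x42

after  0: r0=0x70 r1=0xd8 r2=0x4c r3=0x02 r4=0x52 r5=0x40  N=0 Z=0
after  1: r0=0xc2 r1=0xd8 r2=0x4c r3=0x02 r4=0x52 r5=0x40  N=1 Z=0
after  2: r0=0x4c r1=0xd8 r2=0x4c r3=0x02 r4=0x52 r5=0x40  N=1 Z=0
after  3: r0=0x0c r1=0xd8 r2=0x4c r3=0x02 r4=0x52 r5=0x40  N=0 Z=0
after  4: r0=0x5e r1=0xd8 r2=0x4c r3=0x02 r4=0x52 r5=0x40  N=0 Z=0
after  5: r0=0x5e r1=0xd8 r2=0x02 r3=0x02 r4=0x52 r5=0x40  N=0 Z=0
after  6: r0=0x42 r1=0xd8 r2=0x02 r3=0x02 r4=0x52 r5=0x40  N=0 Z=0
-- IRQ taken; context saved, return-PC = 7 --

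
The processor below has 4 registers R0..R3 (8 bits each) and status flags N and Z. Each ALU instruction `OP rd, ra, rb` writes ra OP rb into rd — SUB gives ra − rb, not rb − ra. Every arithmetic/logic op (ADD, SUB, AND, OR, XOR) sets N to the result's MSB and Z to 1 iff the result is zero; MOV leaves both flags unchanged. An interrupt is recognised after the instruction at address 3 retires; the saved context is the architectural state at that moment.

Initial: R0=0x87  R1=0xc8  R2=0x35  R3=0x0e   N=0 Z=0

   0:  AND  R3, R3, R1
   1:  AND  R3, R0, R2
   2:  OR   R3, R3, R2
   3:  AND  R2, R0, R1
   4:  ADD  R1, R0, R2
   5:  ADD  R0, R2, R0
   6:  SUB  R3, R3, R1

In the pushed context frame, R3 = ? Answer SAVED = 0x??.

SAVED = 0x35

after  0: R0=0x87 R1=0xc8 R2=0x35 R3=0x08  N=0 Z=0
after  1: R0=0x87 R1=0xc8 R2=0x35 R3=0x05  N=0 Z=0
after  2: R0=0x87 R1=0xc8 R2=0x35 R3=0x35  N=0 Z=0
after  3: R0=0x87 R1=0xc8 R2=0x80 R3=0x35  N=1 Z=0
-- IRQ taken; context saved, return-PC = 4 --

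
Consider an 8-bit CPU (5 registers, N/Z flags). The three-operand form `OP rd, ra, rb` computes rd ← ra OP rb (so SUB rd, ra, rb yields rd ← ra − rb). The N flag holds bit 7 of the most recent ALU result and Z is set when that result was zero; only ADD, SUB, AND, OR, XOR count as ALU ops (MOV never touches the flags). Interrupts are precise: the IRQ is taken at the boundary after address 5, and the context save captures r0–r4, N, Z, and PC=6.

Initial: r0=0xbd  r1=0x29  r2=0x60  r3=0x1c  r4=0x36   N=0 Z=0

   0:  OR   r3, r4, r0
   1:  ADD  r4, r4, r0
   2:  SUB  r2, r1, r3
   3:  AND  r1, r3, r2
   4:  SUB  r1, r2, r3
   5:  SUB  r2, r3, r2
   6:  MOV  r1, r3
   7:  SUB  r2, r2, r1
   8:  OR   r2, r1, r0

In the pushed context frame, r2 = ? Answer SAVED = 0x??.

after  0: r0=0xbd r1=0x29 r2=0x60 r3=0xbf r4=0x36  N=1 Z=0
after  1: r0=0xbd r1=0x29 r2=0x60 r3=0xbf r4=0xf3  N=1 Z=0
after  2: r0=0xbd r1=0x29 r2=0x6a r3=0xbf r4=0xf3  N=0 Z=0
after  3: r0=0xbd r1=0x2a r2=0x6a r3=0xbf r4=0xf3  N=0 Z=0
after  4: r0=0xbd r1=0xab r2=0x6a r3=0xbf r4=0xf3  N=1 Z=0
after  5: r0=0xbd r1=0xab r2=0x55 r3=0xbf r4=0xf3  N=0 Z=0
-- IRQ taken; context saved, return-PC = 6 --

SAVED = 0x55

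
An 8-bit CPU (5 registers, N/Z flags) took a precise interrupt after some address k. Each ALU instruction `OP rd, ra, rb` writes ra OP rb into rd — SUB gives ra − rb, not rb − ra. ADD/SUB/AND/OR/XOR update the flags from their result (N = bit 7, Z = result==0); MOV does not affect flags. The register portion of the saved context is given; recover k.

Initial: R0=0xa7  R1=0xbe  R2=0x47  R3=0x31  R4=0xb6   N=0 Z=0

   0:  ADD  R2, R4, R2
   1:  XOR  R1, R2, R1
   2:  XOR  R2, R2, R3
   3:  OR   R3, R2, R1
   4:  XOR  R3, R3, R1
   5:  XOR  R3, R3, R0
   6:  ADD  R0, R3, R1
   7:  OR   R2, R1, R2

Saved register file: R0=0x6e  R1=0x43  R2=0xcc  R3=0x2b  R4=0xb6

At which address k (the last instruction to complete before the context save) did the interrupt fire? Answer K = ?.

K = 6

after  0: R0=0xa7 R1=0xbe R2=0xfd R3=0x31 R4=0xb6  N=1 Z=0
after  1: R0=0xa7 R1=0x43 R2=0xfd R3=0x31 R4=0xb6  N=0 Z=0
after  2: R0=0xa7 R1=0x43 R2=0xcc R3=0x31 R4=0xb6  N=1 Z=0
after  3: R0=0xa7 R1=0x43 R2=0xcc R3=0xcf R4=0xb6  N=1 Z=0
after  4: R0=0xa7 R1=0x43 R2=0xcc R3=0x8c R4=0xb6  N=1 Z=0
after  5: R0=0xa7 R1=0x43 R2=0xcc R3=0x2b R4=0xb6  N=0 Z=0
after  6: R0=0x6e R1=0x43 R2=0xcc R3=0x2b R4=0xb6  N=0 Z=0
-- IRQ taken; context saved, return-PC = 7 --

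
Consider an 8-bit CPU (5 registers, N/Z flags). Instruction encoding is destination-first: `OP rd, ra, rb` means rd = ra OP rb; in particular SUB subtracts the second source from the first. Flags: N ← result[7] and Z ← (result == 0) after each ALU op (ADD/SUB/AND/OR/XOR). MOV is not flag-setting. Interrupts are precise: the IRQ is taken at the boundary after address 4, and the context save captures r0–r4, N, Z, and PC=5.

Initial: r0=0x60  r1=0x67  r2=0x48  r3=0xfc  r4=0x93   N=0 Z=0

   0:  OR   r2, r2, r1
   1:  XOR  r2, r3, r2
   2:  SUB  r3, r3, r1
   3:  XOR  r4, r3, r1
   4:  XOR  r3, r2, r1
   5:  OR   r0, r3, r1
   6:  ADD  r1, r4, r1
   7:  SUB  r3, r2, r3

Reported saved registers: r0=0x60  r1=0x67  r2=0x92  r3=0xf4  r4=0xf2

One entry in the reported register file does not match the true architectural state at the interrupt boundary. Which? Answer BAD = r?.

BAD = r2

after  0: r0=0x60 r1=0x67 r2=0x6f r3=0xfc r4=0x93  N=0 Z=0
after  1: r0=0x60 r1=0x67 r2=0x93 r3=0xfc r4=0x93  N=1 Z=0
after  2: r0=0x60 r1=0x67 r2=0x93 r3=0x95 r4=0x93  N=1 Z=0
after  3: r0=0x60 r1=0x67 r2=0x93 r3=0x95 r4=0xf2  N=1 Z=0
after  4: r0=0x60 r1=0x67 r2=0x93 r3=0xf4 r4=0xf2  N=1 Z=0
-- IRQ taken; context saved, return-PC = 5 --
mismatch: r2: reported 0x92 vs actual 0x93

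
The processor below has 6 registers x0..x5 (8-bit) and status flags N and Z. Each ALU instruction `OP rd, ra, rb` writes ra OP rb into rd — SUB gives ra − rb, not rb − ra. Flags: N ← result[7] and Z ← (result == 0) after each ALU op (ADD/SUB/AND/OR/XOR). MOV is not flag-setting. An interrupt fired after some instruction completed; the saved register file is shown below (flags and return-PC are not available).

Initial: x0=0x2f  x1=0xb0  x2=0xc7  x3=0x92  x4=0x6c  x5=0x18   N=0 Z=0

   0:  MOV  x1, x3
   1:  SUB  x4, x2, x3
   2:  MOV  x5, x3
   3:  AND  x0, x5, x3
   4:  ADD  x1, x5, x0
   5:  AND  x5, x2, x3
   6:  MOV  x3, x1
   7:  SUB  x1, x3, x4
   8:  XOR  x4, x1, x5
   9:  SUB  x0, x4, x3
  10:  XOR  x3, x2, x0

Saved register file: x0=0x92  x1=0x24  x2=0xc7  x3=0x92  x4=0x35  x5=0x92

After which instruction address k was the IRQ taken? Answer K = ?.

K = 4

after  0: x0=0x2f x1=0x92 x2=0xc7 x3=0x92 x4=0x6c x5=0x18  N=0 Z=0
after  1: x0=0x2f x1=0x92 x2=0xc7 x3=0x92 x4=0x35 x5=0x18  N=0 Z=0
after  2: x0=0x2f x1=0x92 x2=0xc7 x3=0x92 x4=0x35 x5=0x92  N=0 Z=0
after  3: x0=0x92 x1=0x92 x2=0xc7 x3=0x92 x4=0x35 x5=0x92  N=1 Z=0
after  4: x0=0x92 x1=0x24 x2=0xc7 x3=0x92 x4=0x35 x5=0x92  N=0 Z=0
-- IRQ taken; context saved, return-PC = 5 --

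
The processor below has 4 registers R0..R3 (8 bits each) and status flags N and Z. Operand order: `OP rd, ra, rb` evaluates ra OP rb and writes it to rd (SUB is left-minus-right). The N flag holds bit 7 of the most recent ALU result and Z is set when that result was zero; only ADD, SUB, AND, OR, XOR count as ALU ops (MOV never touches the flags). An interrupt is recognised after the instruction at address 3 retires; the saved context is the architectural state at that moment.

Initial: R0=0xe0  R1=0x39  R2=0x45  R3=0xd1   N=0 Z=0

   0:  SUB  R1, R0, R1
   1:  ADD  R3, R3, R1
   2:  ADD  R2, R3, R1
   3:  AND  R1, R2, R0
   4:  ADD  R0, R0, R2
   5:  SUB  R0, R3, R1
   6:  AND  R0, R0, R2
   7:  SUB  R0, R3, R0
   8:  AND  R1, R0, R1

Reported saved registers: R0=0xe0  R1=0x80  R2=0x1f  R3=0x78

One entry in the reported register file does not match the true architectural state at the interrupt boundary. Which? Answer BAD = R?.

after  0: R0=0xe0 R1=0xa7 R2=0x45 R3=0xd1  N=1 Z=0
after  1: R0=0xe0 R1=0xa7 R2=0x45 R3=0x78  N=0 Z=0
after  2: R0=0xe0 R1=0xa7 R2=0x1f R3=0x78  N=0 Z=0
after  3: R0=0xe0 R1=0x00 R2=0x1f R3=0x78  N=0 Z=1
-- IRQ taken; context saved, return-PC = 4 --
mismatch: R1: reported 0x80 vs actual 0x00

BAD = R1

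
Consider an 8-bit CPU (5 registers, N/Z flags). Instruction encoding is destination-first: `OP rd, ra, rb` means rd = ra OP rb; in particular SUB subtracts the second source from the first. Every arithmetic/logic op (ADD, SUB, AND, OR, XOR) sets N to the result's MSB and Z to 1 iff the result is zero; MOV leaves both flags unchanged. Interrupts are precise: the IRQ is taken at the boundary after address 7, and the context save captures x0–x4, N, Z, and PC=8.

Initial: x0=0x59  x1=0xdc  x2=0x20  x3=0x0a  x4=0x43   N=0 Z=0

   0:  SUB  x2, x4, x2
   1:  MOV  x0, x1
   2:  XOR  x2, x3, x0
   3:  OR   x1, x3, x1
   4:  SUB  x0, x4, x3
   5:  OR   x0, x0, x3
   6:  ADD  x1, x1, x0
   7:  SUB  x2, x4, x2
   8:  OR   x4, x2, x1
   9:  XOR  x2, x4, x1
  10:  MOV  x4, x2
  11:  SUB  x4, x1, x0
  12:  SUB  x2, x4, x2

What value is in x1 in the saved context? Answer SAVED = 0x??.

after  0: x0=0x59 x1=0xdc x2=0x23 x3=0x0a x4=0x43  N=0 Z=0
after  1: x0=0xdc x1=0xdc x2=0x23 x3=0x0a x4=0x43  N=0 Z=0
after  2: x0=0xdc x1=0xdc x2=0xd6 x3=0x0a x4=0x43  N=1 Z=0
after  3: x0=0xdc x1=0xde x2=0xd6 x3=0x0a x4=0x43  N=1 Z=0
after  4: x0=0x39 x1=0xde x2=0xd6 x3=0x0a x4=0x43  N=0 Z=0
after  5: x0=0x3b x1=0xde x2=0xd6 x3=0x0a x4=0x43  N=0 Z=0
after  6: x0=0x3b x1=0x19 x2=0xd6 x3=0x0a x4=0x43  N=0 Z=0
after  7: x0=0x3b x1=0x19 x2=0x6d x3=0x0a x4=0x43  N=0 Z=0
-- IRQ taken; context saved, return-PC = 8 --

SAVED = 0x19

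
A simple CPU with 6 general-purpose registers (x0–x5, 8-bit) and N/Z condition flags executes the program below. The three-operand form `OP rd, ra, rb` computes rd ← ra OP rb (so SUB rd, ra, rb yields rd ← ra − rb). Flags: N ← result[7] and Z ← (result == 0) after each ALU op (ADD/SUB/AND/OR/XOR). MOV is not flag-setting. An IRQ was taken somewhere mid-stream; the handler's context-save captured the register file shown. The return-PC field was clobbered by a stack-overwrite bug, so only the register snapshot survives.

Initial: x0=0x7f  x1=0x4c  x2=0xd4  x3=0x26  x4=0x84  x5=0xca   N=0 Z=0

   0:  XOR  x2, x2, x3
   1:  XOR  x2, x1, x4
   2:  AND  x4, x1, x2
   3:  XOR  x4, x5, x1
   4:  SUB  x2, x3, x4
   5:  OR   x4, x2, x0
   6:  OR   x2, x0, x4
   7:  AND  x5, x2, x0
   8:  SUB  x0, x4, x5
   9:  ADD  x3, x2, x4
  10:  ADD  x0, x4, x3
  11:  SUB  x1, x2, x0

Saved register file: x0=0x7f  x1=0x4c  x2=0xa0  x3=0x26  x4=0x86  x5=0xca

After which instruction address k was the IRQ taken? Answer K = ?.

K = 4

after  0: x0=0x7f x1=0x4c x2=0xf2 x3=0x26 x4=0x84 x5=0xca  N=1 Z=0
after  1: x0=0x7f x1=0x4c x2=0xc8 x3=0x26 x4=0x84 x5=0xca  N=1 Z=0
after  2: x0=0x7f x1=0x4c x2=0xc8 x3=0x26 x4=0x48 x5=0xca  N=0 Z=0
after  3: x0=0x7f x1=0x4c x2=0xc8 x3=0x26 x4=0x86 x5=0xca  N=1 Z=0
after  4: x0=0x7f x1=0x4c x2=0xa0 x3=0x26 x4=0x86 x5=0xca  N=1 Z=0
-- IRQ taken; context saved, return-PC = 5 --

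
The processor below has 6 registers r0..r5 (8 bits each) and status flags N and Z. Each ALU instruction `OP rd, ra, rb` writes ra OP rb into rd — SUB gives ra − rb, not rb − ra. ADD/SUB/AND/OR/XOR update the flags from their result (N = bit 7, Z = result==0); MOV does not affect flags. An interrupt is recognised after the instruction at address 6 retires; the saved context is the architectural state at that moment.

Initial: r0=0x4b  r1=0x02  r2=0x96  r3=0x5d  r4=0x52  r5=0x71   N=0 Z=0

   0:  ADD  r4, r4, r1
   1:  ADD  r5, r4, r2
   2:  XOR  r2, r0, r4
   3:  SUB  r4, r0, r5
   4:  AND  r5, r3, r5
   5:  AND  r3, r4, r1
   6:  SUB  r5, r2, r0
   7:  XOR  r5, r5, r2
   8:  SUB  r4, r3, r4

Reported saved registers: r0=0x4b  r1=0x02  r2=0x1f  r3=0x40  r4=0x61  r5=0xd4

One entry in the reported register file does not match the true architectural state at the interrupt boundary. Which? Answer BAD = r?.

after  0: r0=0x4b r1=0x02 r2=0x96 r3=0x5d r4=0x54 r5=0x71  N=0 Z=0
after  1: r0=0x4b r1=0x02 r2=0x96 r3=0x5d r4=0x54 r5=0xea  N=1 Z=0
after  2: r0=0x4b r1=0x02 r2=0x1f r3=0x5d r4=0x54 r5=0xea  N=0 Z=0
after  3: r0=0x4b r1=0x02 r2=0x1f r3=0x5d r4=0x61 r5=0xea  N=0 Z=0
after  4: r0=0x4b r1=0x02 r2=0x1f r3=0x5d r4=0x61 r5=0x48  N=0 Z=0
after  5: r0=0x4b r1=0x02 r2=0x1f r3=0x00 r4=0x61 r5=0x48  N=0 Z=1
after  6: r0=0x4b r1=0x02 r2=0x1f r3=0x00 r4=0x61 r5=0xd4  N=1 Z=0
-- IRQ taken; context saved, return-PC = 7 --
mismatch: r3: reported 0x40 vs actual 0x00

BAD = r3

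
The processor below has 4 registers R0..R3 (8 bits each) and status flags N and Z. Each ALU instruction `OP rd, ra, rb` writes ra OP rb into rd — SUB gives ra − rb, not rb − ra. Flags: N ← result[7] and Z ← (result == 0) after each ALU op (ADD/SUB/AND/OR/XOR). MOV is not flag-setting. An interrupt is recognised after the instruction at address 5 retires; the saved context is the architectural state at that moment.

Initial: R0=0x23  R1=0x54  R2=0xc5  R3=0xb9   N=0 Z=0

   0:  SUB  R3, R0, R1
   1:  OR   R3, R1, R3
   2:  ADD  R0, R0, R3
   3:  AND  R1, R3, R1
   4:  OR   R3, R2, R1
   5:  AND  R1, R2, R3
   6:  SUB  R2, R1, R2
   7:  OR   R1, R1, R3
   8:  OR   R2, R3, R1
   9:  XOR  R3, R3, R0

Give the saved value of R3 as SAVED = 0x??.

after  0: R0=0x23 R1=0x54 R2=0xc5 R3=0xcf  N=1 Z=0
after  1: R0=0x23 R1=0x54 R2=0xc5 R3=0xdf  N=1 Z=0
after  2: R0=0x02 R1=0x54 R2=0xc5 R3=0xdf  N=0 Z=0
after  3: R0=0x02 R1=0x54 R2=0xc5 R3=0xdf  N=0 Z=0
after  4: R0=0x02 R1=0x54 R2=0xc5 R3=0xd5  N=1 Z=0
after  5: R0=0x02 R1=0xc5 R2=0xc5 R3=0xd5  N=1 Z=0
-- IRQ taken; context saved, return-PC = 6 --

SAVED = 0xd5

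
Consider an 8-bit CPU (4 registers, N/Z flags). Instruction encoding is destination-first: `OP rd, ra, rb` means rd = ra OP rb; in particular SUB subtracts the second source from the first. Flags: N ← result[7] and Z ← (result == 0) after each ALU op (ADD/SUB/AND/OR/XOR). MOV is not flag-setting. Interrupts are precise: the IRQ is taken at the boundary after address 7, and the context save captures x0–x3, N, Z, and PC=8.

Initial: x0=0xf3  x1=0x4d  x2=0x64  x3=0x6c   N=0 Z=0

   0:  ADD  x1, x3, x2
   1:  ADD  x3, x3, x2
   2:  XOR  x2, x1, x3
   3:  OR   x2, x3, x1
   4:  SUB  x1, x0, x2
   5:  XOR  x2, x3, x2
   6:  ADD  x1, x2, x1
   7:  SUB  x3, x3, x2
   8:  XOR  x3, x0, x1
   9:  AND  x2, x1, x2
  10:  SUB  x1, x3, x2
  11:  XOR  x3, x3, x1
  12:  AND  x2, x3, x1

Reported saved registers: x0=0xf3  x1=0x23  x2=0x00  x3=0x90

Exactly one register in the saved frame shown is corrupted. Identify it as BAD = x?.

after  0: x0=0xf3 x1=0xd0 x2=0x64 x3=0x6c  N=1 Z=0
after  1: x0=0xf3 x1=0xd0 x2=0x64 x3=0xd0  N=1 Z=0
after  2: x0=0xf3 x1=0xd0 x2=0x00 x3=0xd0  N=0 Z=1
after  3: x0=0xf3 x1=0xd0 x2=0xd0 x3=0xd0  N=1 Z=0
after  4: x0=0xf3 x1=0x23 x2=0xd0 x3=0xd0  N=0 Z=0
after  5: x0=0xf3 x1=0x23 x2=0x00 x3=0xd0  N=0 Z=1
after  6: x0=0xf3 x1=0x23 x2=0x00 x3=0xd0  N=0 Z=0
after  7: x0=0xf3 x1=0x23 x2=0x00 x3=0xd0  N=1 Z=0
-- IRQ taken; context saved, return-PC = 8 --
mismatch: x3: reported 0x90 vs actual 0xd0

BAD = x3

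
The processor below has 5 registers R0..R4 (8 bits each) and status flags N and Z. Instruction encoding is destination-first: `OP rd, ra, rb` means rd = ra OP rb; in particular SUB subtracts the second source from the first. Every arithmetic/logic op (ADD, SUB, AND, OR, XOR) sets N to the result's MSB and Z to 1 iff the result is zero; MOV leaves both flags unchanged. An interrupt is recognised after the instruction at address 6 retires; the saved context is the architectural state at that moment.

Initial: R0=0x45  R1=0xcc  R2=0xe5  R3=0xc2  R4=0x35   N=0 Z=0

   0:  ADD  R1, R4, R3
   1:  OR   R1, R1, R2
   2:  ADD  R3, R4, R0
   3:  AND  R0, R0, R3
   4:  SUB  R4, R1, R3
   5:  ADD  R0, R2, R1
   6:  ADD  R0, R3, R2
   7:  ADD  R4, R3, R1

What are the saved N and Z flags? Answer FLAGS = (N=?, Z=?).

FLAGS = (N=0, Z=0)

after  0: R0=0x45 R1=0xf7 R2=0xe5 R3=0xc2 R4=0x35  N=1 Z=0
after  1: R0=0x45 R1=0xf7 R2=0xe5 R3=0xc2 R4=0x35  N=1 Z=0
after  2: R0=0x45 R1=0xf7 R2=0xe5 R3=0x7a R4=0x35  N=0 Z=0
after  3: R0=0x40 R1=0xf7 R2=0xe5 R3=0x7a R4=0x35  N=0 Z=0
after  4: R0=0x40 R1=0xf7 R2=0xe5 R3=0x7a R4=0x7d  N=0 Z=0
after  5: R0=0xdc R1=0xf7 R2=0xe5 R3=0x7a R4=0x7d  N=1 Z=0
after  6: R0=0x5f R1=0xf7 R2=0xe5 R3=0x7a R4=0x7d  N=0 Z=0
-- IRQ taken; context saved, return-PC = 7 --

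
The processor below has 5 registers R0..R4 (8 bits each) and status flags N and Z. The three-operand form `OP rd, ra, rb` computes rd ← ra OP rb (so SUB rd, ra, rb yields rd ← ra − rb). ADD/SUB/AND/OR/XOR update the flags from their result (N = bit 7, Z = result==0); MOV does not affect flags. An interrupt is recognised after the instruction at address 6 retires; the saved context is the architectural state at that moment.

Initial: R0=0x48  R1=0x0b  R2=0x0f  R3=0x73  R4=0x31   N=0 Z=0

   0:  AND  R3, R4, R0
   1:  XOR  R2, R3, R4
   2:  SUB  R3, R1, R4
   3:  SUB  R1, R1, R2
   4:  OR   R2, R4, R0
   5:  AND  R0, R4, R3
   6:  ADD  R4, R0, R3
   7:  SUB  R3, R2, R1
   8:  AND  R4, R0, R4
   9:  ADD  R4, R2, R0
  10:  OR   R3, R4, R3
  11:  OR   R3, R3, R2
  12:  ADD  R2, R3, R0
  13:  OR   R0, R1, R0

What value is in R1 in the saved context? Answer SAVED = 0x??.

SAVED = 0xda

after  0: R0=0x48 R1=0x0b R2=0x0f R3=0x00 R4=0x31  N=0 Z=1
after  1: R0=0x48 R1=0x0b R2=0x31 R3=0x00 R4=0x31  N=0 Z=0
after  2: R0=0x48 R1=0x0b R2=0x31 R3=0xda R4=0x31  N=1 Z=0
after  3: R0=0x48 R1=0xda R2=0x31 R3=0xda R4=0x31  N=1 Z=0
after  4: R0=0x48 R1=0xda R2=0x79 R3=0xda R4=0x31  N=0 Z=0
after  5: R0=0x10 R1=0xda R2=0x79 R3=0xda R4=0x31  N=0 Z=0
after  6: R0=0x10 R1=0xda R2=0x79 R3=0xda R4=0xea  N=1 Z=0
-- IRQ taken; context saved, return-PC = 7 --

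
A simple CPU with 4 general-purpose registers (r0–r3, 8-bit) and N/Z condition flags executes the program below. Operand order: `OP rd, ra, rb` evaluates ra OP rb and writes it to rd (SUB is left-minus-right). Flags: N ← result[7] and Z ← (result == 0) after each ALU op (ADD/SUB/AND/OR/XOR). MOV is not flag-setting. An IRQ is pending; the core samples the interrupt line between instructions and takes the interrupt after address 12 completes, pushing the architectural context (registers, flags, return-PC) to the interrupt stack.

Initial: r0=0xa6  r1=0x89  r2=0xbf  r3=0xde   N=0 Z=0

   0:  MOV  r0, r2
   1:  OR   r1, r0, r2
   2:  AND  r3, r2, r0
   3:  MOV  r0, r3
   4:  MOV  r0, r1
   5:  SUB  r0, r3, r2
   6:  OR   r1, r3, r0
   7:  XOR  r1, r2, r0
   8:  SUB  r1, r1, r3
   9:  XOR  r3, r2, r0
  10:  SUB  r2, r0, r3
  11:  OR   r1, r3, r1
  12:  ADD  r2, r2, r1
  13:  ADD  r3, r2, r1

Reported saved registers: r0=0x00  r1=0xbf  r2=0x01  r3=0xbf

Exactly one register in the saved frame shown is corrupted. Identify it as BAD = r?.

BAD = r2

after  0: r0=0xbf r1=0x89 r2=0xbf r3=0xde  N=0 Z=0
after  1: r0=0xbf r1=0xbf r2=0xbf r3=0xde  N=1 Z=0
after  2: r0=0xbf r1=0xbf r2=0xbf r3=0xbf  N=1 Z=0
after  3: r0=0xbf r1=0xbf r2=0xbf r3=0xbf  N=1 Z=0
after  4: r0=0xbf r1=0xbf r2=0xbf r3=0xbf  N=1 Z=0
after  5: r0=0x00 r1=0xbf r2=0xbf r3=0xbf  N=0 Z=1
after  6: r0=0x00 r1=0xbf r2=0xbf r3=0xbf  N=1 Z=0
after  7: r0=0x00 r1=0xbf r2=0xbf r3=0xbf  N=1 Z=0
after  8: r0=0x00 r1=0x00 r2=0xbf r3=0xbf  N=0 Z=1
after  9: r0=0x00 r1=0x00 r2=0xbf r3=0xbf  N=1 Z=0
after 10: r0=0x00 r1=0x00 r2=0x41 r3=0xbf  N=0 Z=0
after 11: r0=0x00 r1=0xbf r2=0x41 r3=0xbf  N=1 Z=0
after 12: r0=0x00 r1=0xbf r2=0x00 r3=0xbf  N=0 Z=1
-- IRQ taken; context saved, return-PC = 13 --
mismatch: r2: reported 0x01 vs actual 0x00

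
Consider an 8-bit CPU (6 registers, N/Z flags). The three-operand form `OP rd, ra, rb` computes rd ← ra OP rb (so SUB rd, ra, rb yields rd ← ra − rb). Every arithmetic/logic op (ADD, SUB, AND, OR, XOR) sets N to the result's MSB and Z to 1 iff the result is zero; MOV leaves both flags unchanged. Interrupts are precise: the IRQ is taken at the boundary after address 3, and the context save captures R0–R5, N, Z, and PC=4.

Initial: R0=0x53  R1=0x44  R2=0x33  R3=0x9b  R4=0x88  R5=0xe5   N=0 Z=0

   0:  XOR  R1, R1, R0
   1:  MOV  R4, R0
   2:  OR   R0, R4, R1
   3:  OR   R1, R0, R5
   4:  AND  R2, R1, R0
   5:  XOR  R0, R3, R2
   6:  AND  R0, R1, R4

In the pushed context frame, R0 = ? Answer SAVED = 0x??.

SAVED = 0x57

after  0: R0=0x53 R1=0x17 R2=0x33 R3=0x9b R4=0x88 R5=0xe5  N=0 Z=0
after  1: R0=0x53 R1=0x17 R2=0x33 R3=0x9b R4=0x53 R5=0xe5  N=0 Z=0
after  2: R0=0x57 R1=0x17 R2=0x33 R3=0x9b R4=0x53 R5=0xe5  N=0 Z=0
after  3: R0=0x57 R1=0xf7 R2=0x33 R3=0x9b R4=0x53 R5=0xe5  N=1 Z=0
-- IRQ taken; context saved, return-PC = 4 --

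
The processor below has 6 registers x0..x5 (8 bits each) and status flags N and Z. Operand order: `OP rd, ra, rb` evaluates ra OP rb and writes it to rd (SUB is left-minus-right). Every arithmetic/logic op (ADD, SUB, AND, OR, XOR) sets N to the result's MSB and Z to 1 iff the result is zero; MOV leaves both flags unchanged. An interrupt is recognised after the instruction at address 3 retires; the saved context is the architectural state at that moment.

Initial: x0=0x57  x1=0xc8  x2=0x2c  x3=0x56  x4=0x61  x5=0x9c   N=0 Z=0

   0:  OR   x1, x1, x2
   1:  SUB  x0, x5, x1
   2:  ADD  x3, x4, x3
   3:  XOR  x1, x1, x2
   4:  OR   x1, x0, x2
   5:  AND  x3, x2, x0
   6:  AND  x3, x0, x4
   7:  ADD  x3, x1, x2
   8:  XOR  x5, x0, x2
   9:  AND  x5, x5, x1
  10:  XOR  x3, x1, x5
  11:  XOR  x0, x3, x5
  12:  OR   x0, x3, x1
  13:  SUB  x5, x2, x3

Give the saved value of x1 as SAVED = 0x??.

after  0: x0=0x57 x1=0xec x2=0x2c x3=0x56 x4=0x61 x5=0x9c  N=1 Z=0
after  1: x0=0xb0 x1=0xec x2=0x2c x3=0x56 x4=0x61 x5=0x9c  N=1 Z=0
after  2: x0=0xb0 x1=0xec x2=0x2c x3=0xb7 x4=0x61 x5=0x9c  N=1 Z=0
after  3: x0=0xb0 x1=0xc0 x2=0x2c x3=0xb7 x4=0x61 x5=0x9c  N=1 Z=0
-- IRQ taken; context saved, return-PC = 4 --

SAVED = 0xc0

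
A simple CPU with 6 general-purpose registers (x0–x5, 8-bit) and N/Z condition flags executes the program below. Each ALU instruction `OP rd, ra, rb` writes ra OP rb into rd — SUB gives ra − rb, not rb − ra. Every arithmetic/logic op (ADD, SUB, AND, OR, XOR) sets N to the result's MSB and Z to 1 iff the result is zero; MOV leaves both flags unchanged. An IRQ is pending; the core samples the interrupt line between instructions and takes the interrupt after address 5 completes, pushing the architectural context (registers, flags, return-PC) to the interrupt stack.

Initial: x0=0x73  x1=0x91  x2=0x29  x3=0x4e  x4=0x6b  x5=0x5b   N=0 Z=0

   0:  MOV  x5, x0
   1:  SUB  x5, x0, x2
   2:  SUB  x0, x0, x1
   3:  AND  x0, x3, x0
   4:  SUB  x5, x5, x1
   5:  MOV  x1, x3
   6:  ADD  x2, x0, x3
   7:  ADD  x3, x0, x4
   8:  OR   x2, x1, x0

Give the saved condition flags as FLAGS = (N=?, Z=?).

after  0: x0=0x73 x1=0x91 x2=0x29 x3=0x4e x4=0x6b x5=0x73  N=0 Z=0
after  1: x0=0x73 x1=0x91 x2=0x29 x3=0x4e x4=0x6b x5=0x4a  N=0 Z=0
after  2: x0=0xe2 x1=0x91 x2=0x29 x3=0x4e x4=0x6b x5=0x4a  N=1 Z=0
after  3: x0=0x42 x1=0x91 x2=0x29 x3=0x4e x4=0x6b x5=0x4a  N=0 Z=0
after  4: x0=0x42 x1=0x91 x2=0x29 x3=0x4e x4=0x6b x5=0xb9  N=1 Z=0
after  5: x0=0x42 x1=0x4e x2=0x29 x3=0x4e x4=0x6b x5=0xb9  N=1 Z=0
-- IRQ taken; context saved, return-PC = 6 --

FLAGS = (N=1, Z=0)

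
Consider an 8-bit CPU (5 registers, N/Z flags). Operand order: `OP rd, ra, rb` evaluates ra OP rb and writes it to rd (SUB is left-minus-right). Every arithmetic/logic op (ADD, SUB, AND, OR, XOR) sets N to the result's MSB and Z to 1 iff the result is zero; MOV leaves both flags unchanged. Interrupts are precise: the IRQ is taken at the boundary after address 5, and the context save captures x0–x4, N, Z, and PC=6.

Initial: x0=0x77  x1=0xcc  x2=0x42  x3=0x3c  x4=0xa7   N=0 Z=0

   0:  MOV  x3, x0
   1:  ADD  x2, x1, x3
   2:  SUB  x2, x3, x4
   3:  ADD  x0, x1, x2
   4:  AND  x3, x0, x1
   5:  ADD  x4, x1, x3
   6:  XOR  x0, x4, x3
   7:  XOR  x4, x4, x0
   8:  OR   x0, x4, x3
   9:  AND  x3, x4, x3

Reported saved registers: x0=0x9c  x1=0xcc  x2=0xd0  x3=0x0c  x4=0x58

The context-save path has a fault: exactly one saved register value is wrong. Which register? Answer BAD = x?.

BAD = x3

after  0: x0=0x77 x1=0xcc x2=0x42 x3=0x77 x4=0xa7  N=0 Z=0
after  1: x0=0x77 x1=0xcc x2=0x43 x3=0x77 x4=0xa7  N=0 Z=0
after  2: x0=0x77 x1=0xcc x2=0xd0 x3=0x77 x4=0xa7  N=1 Z=0
after  3: x0=0x9c x1=0xcc x2=0xd0 x3=0x77 x4=0xa7  N=1 Z=0
after  4: x0=0x9c x1=0xcc x2=0xd0 x3=0x8c x4=0xa7  N=1 Z=0
after  5: x0=0x9c x1=0xcc x2=0xd0 x3=0x8c x4=0x58  N=0 Z=0
-- IRQ taken; context saved, return-PC = 6 --
mismatch: x3: reported 0x0c vs actual 0x8c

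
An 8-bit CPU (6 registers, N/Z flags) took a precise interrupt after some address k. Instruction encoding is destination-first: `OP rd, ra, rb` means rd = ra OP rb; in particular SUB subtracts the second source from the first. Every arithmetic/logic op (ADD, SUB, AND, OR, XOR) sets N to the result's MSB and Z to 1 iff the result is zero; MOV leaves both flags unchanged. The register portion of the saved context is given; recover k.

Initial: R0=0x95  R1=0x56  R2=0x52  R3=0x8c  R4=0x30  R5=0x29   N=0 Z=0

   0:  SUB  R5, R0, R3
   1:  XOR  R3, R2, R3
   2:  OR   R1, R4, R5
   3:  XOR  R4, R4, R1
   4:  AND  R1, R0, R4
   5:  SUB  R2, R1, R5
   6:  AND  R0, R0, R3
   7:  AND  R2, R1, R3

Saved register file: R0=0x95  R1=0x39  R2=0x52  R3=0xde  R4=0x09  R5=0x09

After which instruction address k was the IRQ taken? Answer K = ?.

K = 3

after  0: R0=0x95 R1=0x56 R2=0x52 R3=0x8c R4=0x30 R5=0x09  N=0 Z=0
after  1: R0=0x95 R1=0x56 R2=0x52 R3=0xde R4=0x30 R5=0x09  N=1 Z=0
after  2: R0=0x95 R1=0x39 R2=0x52 R3=0xde R4=0x30 R5=0x09  N=0 Z=0
after  3: R0=0x95 R1=0x39 R2=0x52 R3=0xde R4=0x09 R5=0x09  N=0 Z=0
-- IRQ taken; context saved, return-PC = 4 --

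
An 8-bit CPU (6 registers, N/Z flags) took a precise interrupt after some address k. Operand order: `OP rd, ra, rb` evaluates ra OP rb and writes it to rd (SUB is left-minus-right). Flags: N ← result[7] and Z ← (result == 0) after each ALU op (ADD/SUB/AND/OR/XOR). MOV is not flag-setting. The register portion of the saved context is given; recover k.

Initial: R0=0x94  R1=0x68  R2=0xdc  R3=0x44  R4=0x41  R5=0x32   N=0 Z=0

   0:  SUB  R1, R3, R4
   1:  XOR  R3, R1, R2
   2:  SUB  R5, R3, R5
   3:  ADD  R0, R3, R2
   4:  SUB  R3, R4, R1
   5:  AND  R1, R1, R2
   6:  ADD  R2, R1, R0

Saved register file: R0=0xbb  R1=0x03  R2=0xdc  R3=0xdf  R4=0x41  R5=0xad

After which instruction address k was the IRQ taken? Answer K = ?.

after  0: R0=0x94 R1=0x03 R2=0xdc R3=0x44 R4=0x41 R5=0x32  N=0 Z=0
after  1: R0=0x94 R1=0x03 R2=0xdc R3=0xdf R4=0x41 R5=0x32  N=1 Z=0
after  2: R0=0x94 R1=0x03 R2=0xdc R3=0xdf R4=0x41 R5=0xad  N=1 Z=0
after  3: R0=0xbb R1=0x03 R2=0xdc R3=0xdf R4=0x41 R5=0xad  N=1 Z=0
-- IRQ taken; context saved, return-PC = 4 --

K = 3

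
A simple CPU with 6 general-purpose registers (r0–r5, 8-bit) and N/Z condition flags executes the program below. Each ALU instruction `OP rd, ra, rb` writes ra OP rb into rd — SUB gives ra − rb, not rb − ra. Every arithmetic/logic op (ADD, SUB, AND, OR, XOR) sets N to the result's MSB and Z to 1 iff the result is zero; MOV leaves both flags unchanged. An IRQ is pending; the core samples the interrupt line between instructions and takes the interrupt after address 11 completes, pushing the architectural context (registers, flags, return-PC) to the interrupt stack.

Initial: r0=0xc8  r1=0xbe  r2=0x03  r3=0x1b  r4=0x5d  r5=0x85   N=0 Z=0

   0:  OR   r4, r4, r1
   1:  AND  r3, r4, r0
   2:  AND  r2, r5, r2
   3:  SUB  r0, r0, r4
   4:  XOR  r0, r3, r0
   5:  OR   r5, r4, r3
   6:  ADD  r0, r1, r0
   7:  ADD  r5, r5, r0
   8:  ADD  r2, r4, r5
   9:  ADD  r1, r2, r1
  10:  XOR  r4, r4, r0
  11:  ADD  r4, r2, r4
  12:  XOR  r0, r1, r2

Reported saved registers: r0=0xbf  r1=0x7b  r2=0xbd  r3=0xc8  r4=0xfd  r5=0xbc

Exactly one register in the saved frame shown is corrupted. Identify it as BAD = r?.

BAD = r5

after  0: r0=0xc8 r1=0xbe r2=0x03 r3=0x1b r4=0xff r5=0x85  N=1 Z=0
after  1: r0=0xc8 r1=0xbe r2=0x03 r3=0xc8 r4=0xff r5=0x85  N=1 Z=0
after  2: r0=0xc8 r1=0xbe r2=0x01 r3=0xc8 r4=0xff r5=0x85  N=0 Z=0
after  3: r0=0xc9 r1=0xbe r2=0x01 r3=0xc8 r4=0xff r5=0x85  N=1 Z=0
after  4: r0=0x01 r1=0xbe r2=0x01 r3=0xc8 r4=0xff r5=0x85  N=0 Z=0
after  5: r0=0x01 r1=0xbe r2=0x01 r3=0xc8 r4=0xff r5=0xff  N=1 Z=0
after  6: r0=0xbf r1=0xbe r2=0x01 r3=0xc8 r4=0xff r5=0xff  N=1 Z=0
after  7: r0=0xbf r1=0xbe r2=0x01 r3=0xc8 r4=0xff r5=0xbe  N=1 Z=0
after  8: r0=0xbf r1=0xbe r2=0xbd r3=0xc8 r4=0xff r5=0xbe  N=1 Z=0
after  9: r0=0xbf r1=0x7b r2=0xbd r3=0xc8 r4=0xff r5=0xbe  N=0 Z=0
after 10: r0=0xbf r1=0x7b r2=0xbd r3=0xc8 r4=0x40 r5=0xbe  N=0 Z=0
after 11: r0=0xbf r1=0x7b r2=0xbd r3=0xc8 r4=0xfd r5=0xbe  N=1 Z=0
-- IRQ taken; context saved, return-PC = 12 --
mismatch: r5: reported 0xbc vs actual 0xbe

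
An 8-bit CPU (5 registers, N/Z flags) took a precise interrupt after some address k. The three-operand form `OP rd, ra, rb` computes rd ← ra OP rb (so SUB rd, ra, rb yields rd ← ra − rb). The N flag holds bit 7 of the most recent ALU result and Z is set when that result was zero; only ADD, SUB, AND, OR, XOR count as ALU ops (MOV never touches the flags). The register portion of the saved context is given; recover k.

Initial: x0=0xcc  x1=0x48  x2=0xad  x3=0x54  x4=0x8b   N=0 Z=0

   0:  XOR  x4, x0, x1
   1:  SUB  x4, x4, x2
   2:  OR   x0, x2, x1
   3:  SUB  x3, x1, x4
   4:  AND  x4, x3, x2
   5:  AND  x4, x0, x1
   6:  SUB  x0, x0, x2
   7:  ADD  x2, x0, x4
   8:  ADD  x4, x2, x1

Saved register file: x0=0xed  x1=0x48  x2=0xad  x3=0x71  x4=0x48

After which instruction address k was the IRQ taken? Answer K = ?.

after  0: x0=0xcc x1=0x48 x2=0xad x3=0x54 x4=0x84  N=1 Z=0
after  1: x0=0xcc x1=0x48 x2=0xad x3=0x54 x4=0xd7  N=1 Z=0
after  2: x0=0xed x1=0x48 x2=0xad x3=0x54 x4=0xd7  N=1 Z=0
after  3: x0=0xed x1=0x48 x2=0xad x3=0x71 x4=0xd7  N=0 Z=0
after  4: x0=0xed x1=0x48 x2=0xad x3=0x71 x4=0x21  N=0 Z=0
after  5: x0=0xed x1=0x48 x2=0xad x3=0x71 x4=0x48  N=0 Z=0
-- IRQ taken; context saved, return-PC = 6 --

K = 5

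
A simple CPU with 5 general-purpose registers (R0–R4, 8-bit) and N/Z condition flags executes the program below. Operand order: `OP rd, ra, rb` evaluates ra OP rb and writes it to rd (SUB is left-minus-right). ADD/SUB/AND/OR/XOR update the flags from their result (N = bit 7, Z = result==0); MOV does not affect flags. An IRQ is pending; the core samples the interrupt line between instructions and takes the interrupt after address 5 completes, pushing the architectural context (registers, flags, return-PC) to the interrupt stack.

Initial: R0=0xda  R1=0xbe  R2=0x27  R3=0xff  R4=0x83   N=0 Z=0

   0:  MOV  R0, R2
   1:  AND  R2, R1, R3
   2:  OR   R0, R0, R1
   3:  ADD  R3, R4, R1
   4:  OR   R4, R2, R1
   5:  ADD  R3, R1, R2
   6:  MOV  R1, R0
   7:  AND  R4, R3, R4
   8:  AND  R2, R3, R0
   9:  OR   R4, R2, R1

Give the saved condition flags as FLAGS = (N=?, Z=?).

FLAGS = (N=0, Z=0)

after  0: R0=0x27 R1=0xbe R2=0x27 R3=0xff R4=0x83  N=0 Z=0
after  1: R0=0x27 R1=0xbe R2=0xbe R3=0xff R4=0x83  N=1 Z=0
after  2: R0=0xbf R1=0xbe R2=0xbe R3=0xff R4=0x83  N=1 Z=0
after  3: R0=0xbf R1=0xbe R2=0xbe R3=0x41 R4=0x83  N=0 Z=0
after  4: R0=0xbf R1=0xbe R2=0xbe R3=0x41 R4=0xbe  N=1 Z=0
after  5: R0=0xbf R1=0xbe R2=0xbe R3=0x7c R4=0xbe  N=0 Z=0
-- IRQ taken; context saved, return-PC = 6 --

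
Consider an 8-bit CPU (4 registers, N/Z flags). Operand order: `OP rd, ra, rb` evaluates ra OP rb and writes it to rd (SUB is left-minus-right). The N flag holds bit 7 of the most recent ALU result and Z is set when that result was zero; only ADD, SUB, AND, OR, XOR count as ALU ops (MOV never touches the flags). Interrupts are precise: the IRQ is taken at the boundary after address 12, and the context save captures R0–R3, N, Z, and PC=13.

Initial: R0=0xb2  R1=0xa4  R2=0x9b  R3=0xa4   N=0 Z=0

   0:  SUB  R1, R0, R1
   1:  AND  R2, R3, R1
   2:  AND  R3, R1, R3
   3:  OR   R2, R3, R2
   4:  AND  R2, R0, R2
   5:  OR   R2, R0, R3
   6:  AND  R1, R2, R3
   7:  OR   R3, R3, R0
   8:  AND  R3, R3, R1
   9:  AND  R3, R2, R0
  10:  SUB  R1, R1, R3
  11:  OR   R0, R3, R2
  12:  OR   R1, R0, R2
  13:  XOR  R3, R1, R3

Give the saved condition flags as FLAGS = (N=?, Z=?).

after  0: R0=0xb2 R1=0x0e R2=0x9b R3=0xa4  N=0 Z=0
after  1: R0=0xb2 R1=0x0e R2=0x04 R3=0xa4  N=0 Z=0
after  2: R0=0xb2 R1=0x0e R2=0x04 R3=0x04  N=0 Z=0
after  3: R0=0xb2 R1=0x0e R2=0x04 R3=0x04  N=0 Z=0
after  4: R0=0xb2 R1=0x0e R2=0x00 R3=0x04  N=0 Z=1
after  5: R0=0xb2 R1=0x0e R2=0xb6 R3=0x04  N=1 Z=0
after  6: R0=0xb2 R1=0x04 R2=0xb6 R3=0x04  N=0 Z=0
after  7: R0=0xb2 R1=0x04 R2=0xb6 R3=0xb6  N=1 Z=0
after  8: R0=0xb2 R1=0x04 R2=0xb6 R3=0x04  N=0 Z=0
after  9: R0=0xb2 R1=0x04 R2=0xb6 R3=0xb2  N=1 Z=0
after 10: R0=0xb2 R1=0x52 R2=0xb6 R3=0xb2  N=0 Z=0
after 11: R0=0xb6 R1=0x52 R2=0xb6 R3=0xb2  N=1 Z=0
after 12: R0=0xb6 R1=0xb6 R2=0xb6 R3=0xb2  N=1 Z=0
-- IRQ taken; context saved, return-PC = 13 --

FLAGS = (N=1, Z=0)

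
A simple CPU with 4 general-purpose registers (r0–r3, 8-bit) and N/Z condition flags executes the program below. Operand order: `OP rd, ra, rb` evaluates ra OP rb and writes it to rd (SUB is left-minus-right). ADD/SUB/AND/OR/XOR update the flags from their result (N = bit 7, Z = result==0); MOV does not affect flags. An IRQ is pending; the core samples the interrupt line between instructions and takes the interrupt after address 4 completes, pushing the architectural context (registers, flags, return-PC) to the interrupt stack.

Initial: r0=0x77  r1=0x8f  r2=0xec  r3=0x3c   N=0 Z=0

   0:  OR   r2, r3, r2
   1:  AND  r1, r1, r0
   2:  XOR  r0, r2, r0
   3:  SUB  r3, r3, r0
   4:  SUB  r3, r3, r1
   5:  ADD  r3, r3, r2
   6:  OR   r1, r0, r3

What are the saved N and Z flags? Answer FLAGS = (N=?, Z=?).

after  0: r0=0x77 r1=0x8f r2=0xfc r3=0x3c  N=1 Z=0
after  1: r0=0x77 r1=0x07 r2=0xfc r3=0x3c  N=0 Z=0
after  2: r0=0x8b r1=0x07 r2=0xfc r3=0x3c  N=1 Z=0
after  3: r0=0x8b r1=0x07 r2=0xfc r3=0xb1  N=1 Z=0
after  4: r0=0x8b r1=0x07 r2=0xfc r3=0xaa  N=1 Z=0
-- IRQ taken; context saved, return-PC = 5 --

FLAGS = (N=1, Z=0)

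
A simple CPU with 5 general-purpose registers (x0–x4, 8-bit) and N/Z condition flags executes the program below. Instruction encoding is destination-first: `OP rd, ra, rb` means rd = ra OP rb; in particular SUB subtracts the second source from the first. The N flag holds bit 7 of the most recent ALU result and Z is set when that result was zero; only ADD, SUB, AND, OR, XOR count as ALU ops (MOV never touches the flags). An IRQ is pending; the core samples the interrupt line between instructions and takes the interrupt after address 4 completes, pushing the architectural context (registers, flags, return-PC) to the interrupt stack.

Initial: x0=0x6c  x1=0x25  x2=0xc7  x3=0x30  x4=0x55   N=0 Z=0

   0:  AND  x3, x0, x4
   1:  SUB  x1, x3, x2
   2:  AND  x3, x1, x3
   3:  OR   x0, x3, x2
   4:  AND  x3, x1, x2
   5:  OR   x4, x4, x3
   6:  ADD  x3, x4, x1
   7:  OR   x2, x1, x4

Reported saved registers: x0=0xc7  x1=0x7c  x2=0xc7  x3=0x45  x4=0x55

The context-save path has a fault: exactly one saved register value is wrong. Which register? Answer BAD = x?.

after  0: x0=0x6c x1=0x25 x2=0xc7 x3=0x44 x4=0x55  N=0 Z=0
after  1: x0=0x6c x1=0x7d x2=0xc7 x3=0x44 x4=0x55  N=0 Z=0
after  2: x0=0x6c x1=0x7d x2=0xc7 x3=0x44 x4=0x55  N=0 Z=0
after  3: x0=0xc7 x1=0x7d x2=0xc7 x3=0x44 x4=0x55  N=1 Z=0
after  4: x0=0xc7 x1=0x7d x2=0xc7 x3=0x45 x4=0x55  N=0 Z=0
-- IRQ taken; context saved, return-PC = 5 --
mismatch: x1: reported 0x7c vs actual 0x7d

BAD = x1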